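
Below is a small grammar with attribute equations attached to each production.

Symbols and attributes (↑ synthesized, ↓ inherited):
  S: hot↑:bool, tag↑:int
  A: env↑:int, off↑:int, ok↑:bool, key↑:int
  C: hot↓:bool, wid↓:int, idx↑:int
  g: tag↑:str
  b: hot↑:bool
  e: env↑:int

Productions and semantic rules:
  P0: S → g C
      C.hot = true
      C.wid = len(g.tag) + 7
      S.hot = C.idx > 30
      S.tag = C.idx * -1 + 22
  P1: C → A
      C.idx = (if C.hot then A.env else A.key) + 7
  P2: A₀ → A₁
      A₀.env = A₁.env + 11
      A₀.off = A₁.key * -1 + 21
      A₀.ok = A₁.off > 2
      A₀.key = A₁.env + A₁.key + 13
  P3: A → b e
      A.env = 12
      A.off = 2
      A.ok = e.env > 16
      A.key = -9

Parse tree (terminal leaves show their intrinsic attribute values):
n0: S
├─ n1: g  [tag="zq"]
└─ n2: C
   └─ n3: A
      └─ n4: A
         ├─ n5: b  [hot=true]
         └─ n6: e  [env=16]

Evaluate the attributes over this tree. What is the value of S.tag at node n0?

1. n1.tag = "zq"  [terminal]
2. n2.hot = true  [true]
3. n2.wid = 9  [len(g.tag) + 7]
4. n5.hot = true  [terminal]
5. n6.env = 16  [terminal]
6. n4.env = 12  [12]
7. n4.off = 2  [2]
8. n4.ok = false  [e.env > 16]
9. n4.key = -9  [-9]
10. n3.env = 23  [A₁.env + 11]
11. n3.off = 30  [A₁.key * -1 + 21]
12. n3.ok = false  [A₁.off > 2]
13. n3.key = 16  [A₁.env + A₁.key + 13]
14. n2.idx = 30  [(if C.hot then A.env else A.key) + 7]
15. n0.hot = false  [C.idx > 30]
16. n0.tag = -8  [C.idx * -1 + 22]

-8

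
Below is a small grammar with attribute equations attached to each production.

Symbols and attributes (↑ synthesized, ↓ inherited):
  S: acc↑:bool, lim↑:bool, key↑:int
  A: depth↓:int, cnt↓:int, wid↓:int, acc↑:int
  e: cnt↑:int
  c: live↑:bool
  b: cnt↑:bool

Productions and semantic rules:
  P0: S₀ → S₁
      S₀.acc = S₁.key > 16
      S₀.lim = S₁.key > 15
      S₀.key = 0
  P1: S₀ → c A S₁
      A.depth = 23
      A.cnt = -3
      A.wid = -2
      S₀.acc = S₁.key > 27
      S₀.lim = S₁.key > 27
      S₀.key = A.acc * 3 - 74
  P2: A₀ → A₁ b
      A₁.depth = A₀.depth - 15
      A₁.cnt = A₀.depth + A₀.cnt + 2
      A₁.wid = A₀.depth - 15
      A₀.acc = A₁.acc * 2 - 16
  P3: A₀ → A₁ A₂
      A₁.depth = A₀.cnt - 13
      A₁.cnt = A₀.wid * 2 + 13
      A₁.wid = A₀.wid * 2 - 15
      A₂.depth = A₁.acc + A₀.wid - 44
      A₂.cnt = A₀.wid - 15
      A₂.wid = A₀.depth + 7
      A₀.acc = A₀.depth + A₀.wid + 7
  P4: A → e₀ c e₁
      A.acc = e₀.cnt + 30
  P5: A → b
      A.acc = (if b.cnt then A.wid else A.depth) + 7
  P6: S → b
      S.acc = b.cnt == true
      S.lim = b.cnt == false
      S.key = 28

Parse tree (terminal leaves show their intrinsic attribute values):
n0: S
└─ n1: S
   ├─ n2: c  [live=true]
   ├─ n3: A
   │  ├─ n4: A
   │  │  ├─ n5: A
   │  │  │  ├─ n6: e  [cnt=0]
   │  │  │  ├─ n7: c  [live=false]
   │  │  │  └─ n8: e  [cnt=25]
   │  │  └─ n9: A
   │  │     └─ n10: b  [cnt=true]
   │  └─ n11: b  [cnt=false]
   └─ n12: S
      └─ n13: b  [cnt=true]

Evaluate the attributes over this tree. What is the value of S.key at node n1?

16

1. n2.live = true  [terminal]
2. n3.depth = 23  [23]
3. n3.cnt = -3  [-3]
4. n3.wid = -2  [-2]
5. n4.depth = 8  [A₀.depth - 15]
6. n4.cnt = 22  [A₀.depth + A₀.cnt + 2]
7. n4.wid = 8  [A₀.depth - 15]
8. n5.depth = 9  [A₀.cnt - 13]
9. n5.cnt = 29  [A₀.wid * 2 + 13]
10. n5.wid = 1  [A₀.wid * 2 - 15]
11. n6.cnt = 0  [terminal]
12. n7.live = false  [terminal]
13. n8.cnt = 25  [terminal]
14. n5.acc = 30  [e₀.cnt + 30]
15. n9.depth = -6  [A₁.acc + A₀.wid - 44]
16. n9.cnt = -7  [A₀.wid - 15]
17. n9.wid = 15  [A₀.depth + 7]
18. n10.cnt = true  [terminal]
19. n9.acc = 22  [(if b.cnt then A.wid else A.depth) + 7]
20. n4.acc = 23  [A₀.depth + A₀.wid + 7]
21. n11.cnt = false  [terminal]
22. n3.acc = 30  [A₁.acc * 2 - 16]
23. n13.cnt = true  [terminal]
24. n12.acc = true  [b.cnt == true]
25. n12.lim = false  [b.cnt == false]
26. n12.key = 28  [28]
27. n1.acc = true  [S₁.key > 27]
28. n1.lim = true  [S₁.key > 27]
29. n1.key = 16  [A.acc * 3 - 74]
30. n0.acc = false  [S₁.key > 16]
31. n0.lim = true  [S₁.key > 15]
32. n0.key = 0  [0]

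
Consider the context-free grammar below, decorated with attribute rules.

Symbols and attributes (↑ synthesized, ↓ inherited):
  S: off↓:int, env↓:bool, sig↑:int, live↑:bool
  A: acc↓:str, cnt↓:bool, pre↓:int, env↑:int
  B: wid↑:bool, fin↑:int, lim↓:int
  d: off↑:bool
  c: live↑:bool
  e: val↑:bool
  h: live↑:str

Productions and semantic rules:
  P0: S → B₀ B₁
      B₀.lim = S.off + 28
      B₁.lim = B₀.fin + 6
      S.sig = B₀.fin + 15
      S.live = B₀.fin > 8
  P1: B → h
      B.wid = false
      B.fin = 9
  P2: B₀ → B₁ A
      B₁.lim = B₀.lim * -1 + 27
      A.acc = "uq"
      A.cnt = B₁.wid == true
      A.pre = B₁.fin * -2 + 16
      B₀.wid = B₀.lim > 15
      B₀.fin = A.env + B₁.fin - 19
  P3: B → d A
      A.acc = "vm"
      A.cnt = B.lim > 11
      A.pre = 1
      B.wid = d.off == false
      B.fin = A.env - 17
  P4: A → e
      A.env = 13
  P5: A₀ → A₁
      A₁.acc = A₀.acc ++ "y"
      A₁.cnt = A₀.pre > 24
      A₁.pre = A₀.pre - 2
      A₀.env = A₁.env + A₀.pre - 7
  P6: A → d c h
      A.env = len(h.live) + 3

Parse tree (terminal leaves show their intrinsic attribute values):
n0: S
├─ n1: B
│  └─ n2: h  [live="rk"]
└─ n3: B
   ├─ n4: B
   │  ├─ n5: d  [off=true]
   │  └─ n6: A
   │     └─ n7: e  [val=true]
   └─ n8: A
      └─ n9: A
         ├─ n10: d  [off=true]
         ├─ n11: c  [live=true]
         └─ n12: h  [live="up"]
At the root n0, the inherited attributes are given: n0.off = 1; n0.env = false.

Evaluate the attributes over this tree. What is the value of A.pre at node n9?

22

1. n0.off = 1  [given at root]
2. n0.env = false  [given at root]
3. n1.lim = 29  [S.off + 28]
4. n2.live = "rk"  [terminal]
5. n1.wid = false  [false]
6. n1.fin = 9  [9]
7. n3.lim = 15  [B₀.fin + 6]
8. n4.lim = 12  [B₀.lim * -1 + 27]
9. n5.off = true  [terminal]
10. n6.acc = "vm"  ["vm"]
11. n6.cnt = true  [B.lim > 11]
12. n6.pre = 1  [1]
13. n7.val = true  [terminal]
14. n6.env = 13  [13]
15. n4.wid = false  [d.off == false]
16. n4.fin = -4  [A.env - 17]
17. n8.acc = "uq"  ["uq"]
18. n8.cnt = false  [B₁.wid == true]
19. n8.pre = 24  [B₁.fin * -2 + 16]
20. n9.acc = "uqy"  [A₀.acc ++ "y"]
21. n9.cnt = false  [A₀.pre > 24]
22. n9.pre = 22  [A₀.pre - 2]
23. n10.off = true  [terminal]
24. n11.live = true  [terminal]
25. n12.live = "up"  [terminal]
26. n9.env = 5  [len(h.live) + 3]
27. n8.env = 22  [A₁.env + A₀.pre - 7]
28. n3.wid = false  [B₀.lim > 15]
29. n3.fin = -1  [A.env + B₁.fin - 19]
30. n0.sig = 24  [B₀.fin + 15]
31. n0.live = true  [B₀.fin > 8]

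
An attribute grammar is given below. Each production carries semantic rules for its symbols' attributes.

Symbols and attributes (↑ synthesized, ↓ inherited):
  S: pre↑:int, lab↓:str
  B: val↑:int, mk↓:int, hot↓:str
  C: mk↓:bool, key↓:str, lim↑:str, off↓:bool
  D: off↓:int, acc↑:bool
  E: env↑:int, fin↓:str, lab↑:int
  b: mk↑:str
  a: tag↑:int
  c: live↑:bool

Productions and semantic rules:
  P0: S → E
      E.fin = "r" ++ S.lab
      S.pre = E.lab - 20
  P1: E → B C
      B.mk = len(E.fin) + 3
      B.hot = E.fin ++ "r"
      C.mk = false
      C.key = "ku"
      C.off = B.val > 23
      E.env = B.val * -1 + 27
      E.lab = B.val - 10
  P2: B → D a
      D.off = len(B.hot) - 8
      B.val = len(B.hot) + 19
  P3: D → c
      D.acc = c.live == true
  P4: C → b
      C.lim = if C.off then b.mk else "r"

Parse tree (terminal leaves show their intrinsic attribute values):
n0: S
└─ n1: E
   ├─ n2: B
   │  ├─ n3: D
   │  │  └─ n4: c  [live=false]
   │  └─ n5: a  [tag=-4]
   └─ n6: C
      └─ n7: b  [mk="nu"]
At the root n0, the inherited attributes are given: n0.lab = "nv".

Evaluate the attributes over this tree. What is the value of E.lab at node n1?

13

1. n0.lab = "nv"  [given at root]
2. n1.fin = "rnv"  ["r" ++ S.lab]
3. n2.mk = 6  [len(E.fin) + 3]
4. n2.hot = "rnvr"  [E.fin ++ "r"]
5. n3.off = -4  [len(B.hot) - 8]
6. n4.live = false  [terminal]
7. n3.acc = false  [c.live == true]
8. n5.tag = -4  [terminal]
9. n2.val = 23  [len(B.hot) + 19]
10. n6.mk = false  [false]
11. n6.key = "ku"  ["ku"]
12. n6.off = false  [B.val > 23]
13. n7.mk = "nu"  [terminal]
14. n6.lim = "r"  [if C.off then b.mk else "r"]
15. n1.env = 4  [B.val * -1 + 27]
16. n1.lab = 13  [B.val - 10]
17. n0.pre = -7  [E.lab - 20]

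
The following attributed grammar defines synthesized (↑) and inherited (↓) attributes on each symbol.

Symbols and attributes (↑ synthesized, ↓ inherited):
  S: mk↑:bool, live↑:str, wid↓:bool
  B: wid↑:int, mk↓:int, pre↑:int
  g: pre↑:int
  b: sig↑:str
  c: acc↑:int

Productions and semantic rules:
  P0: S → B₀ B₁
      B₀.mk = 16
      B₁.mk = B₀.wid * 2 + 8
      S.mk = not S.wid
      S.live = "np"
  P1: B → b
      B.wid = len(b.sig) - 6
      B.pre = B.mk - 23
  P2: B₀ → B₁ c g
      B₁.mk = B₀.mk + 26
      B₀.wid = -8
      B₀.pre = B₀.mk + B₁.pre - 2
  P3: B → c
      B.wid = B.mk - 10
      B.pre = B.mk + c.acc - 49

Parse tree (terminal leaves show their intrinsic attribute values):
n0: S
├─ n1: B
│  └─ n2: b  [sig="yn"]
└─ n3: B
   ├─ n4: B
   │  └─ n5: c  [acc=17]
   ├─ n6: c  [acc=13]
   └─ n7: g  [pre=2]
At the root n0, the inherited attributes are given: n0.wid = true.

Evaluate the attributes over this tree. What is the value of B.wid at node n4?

16

1. n0.wid = true  [given at root]
2. n1.mk = 16  [16]
3. n2.sig = "yn"  [terminal]
4. n1.wid = -4  [len(b.sig) - 6]
5. n1.pre = -7  [B.mk - 23]
6. n3.mk = 0  [B₀.wid * 2 + 8]
7. n4.mk = 26  [B₀.mk + 26]
8. n5.acc = 17  [terminal]
9. n4.wid = 16  [B.mk - 10]
10. n4.pre = -6  [B.mk + c.acc - 49]
11. n6.acc = 13  [terminal]
12. n7.pre = 2  [terminal]
13. n3.wid = -8  [-8]
14. n3.pre = -8  [B₀.mk + B₁.pre - 2]
15. n0.mk = false  [not S.wid]
16. n0.live = "np"  ["np"]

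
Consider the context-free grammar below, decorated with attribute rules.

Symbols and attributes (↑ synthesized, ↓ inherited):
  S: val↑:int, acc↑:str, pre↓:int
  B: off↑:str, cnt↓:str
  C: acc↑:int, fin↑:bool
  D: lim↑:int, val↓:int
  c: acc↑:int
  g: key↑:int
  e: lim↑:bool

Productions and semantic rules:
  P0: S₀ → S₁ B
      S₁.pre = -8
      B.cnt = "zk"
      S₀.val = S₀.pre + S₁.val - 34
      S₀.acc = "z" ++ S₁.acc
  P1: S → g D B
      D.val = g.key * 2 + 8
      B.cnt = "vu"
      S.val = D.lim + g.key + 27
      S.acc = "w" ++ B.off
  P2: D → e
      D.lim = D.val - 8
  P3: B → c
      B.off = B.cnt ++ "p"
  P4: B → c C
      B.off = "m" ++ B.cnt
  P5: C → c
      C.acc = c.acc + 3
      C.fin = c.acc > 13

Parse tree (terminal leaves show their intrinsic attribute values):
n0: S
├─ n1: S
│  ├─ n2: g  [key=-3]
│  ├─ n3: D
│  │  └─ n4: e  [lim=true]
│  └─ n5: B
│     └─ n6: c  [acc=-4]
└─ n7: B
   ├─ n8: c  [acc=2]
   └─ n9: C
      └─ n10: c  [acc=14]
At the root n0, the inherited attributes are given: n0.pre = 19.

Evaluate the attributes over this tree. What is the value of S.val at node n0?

1. n0.pre = 19  [given at root]
2. n1.pre = -8  [-8]
3. n2.key = -3  [terminal]
4. n3.val = 2  [g.key * 2 + 8]
5. n4.lim = true  [terminal]
6. n3.lim = -6  [D.val - 8]
7. n5.cnt = "vu"  ["vu"]
8. n6.acc = -4  [terminal]
9. n5.off = "vup"  [B.cnt ++ "p"]
10. n1.val = 18  [D.lim + g.key + 27]
11. n1.acc = "wvup"  ["w" ++ B.off]
12. n7.cnt = "zk"  ["zk"]
13. n8.acc = 2  [terminal]
14. n10.acc = 14  [terminal]
15. n9.acc = 17  [c.acc + 3]
16. n9.fin = true  [c.acc > 13]
17. n7.off = "mzk"  ["m" ++ B.cnt]
18. n0.val = 3  [S₀.pre + S₁.val - 34]
19. n0.acc = "zwvup"  ["z" ++ S₁.acc]

3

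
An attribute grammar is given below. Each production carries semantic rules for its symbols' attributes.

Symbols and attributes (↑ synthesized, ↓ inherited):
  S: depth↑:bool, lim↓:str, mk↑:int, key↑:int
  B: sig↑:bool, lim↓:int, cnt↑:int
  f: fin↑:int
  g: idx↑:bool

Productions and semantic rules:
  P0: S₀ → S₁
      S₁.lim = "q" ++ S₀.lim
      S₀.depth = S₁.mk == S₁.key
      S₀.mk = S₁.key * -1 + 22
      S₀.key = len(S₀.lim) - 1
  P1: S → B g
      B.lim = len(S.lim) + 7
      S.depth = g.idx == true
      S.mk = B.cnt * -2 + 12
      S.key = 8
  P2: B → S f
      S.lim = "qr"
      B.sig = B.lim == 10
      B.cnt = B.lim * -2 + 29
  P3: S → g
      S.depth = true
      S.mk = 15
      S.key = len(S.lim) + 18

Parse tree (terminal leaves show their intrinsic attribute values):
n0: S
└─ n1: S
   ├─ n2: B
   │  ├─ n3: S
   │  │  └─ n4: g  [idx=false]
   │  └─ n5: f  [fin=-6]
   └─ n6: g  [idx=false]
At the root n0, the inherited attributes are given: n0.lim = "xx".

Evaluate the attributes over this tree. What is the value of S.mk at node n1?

-6

1. n0.lim = "xx"  [given at root]
2. n1.lim = "qxx"  ["q" ++ S₀.lim]
3. n2.lim = 10  [len(S.lim) + 7]
4. n3.lim = "qr"  ["qr"]
5. n4.idx = false  [terminal]
6. n3.depth = true  [true]
7. n3.mk = 15  [15]
8. n3.key = 20  [len(S.lim) + 18]
9. n5.fin = -6  [terminal]
10. n2.sig = true  [B.lim == 10]
11. n2.cnt = 9  [B.lim * -2 + 29]
12. n6.idx = false  [terminal]
13. n1.depth = false  [g.idx == true]
14. n1.mk = -6  [B.cnt * -2 + 12]
15. n1.key = 8  [8]
16. n0.depth = false  [S₁.mk == S₁.key]
17. n0.mk = 14  [S₁.key * -1 + 22]
18. n0.key = 1  [len(S₀.lim) - 1]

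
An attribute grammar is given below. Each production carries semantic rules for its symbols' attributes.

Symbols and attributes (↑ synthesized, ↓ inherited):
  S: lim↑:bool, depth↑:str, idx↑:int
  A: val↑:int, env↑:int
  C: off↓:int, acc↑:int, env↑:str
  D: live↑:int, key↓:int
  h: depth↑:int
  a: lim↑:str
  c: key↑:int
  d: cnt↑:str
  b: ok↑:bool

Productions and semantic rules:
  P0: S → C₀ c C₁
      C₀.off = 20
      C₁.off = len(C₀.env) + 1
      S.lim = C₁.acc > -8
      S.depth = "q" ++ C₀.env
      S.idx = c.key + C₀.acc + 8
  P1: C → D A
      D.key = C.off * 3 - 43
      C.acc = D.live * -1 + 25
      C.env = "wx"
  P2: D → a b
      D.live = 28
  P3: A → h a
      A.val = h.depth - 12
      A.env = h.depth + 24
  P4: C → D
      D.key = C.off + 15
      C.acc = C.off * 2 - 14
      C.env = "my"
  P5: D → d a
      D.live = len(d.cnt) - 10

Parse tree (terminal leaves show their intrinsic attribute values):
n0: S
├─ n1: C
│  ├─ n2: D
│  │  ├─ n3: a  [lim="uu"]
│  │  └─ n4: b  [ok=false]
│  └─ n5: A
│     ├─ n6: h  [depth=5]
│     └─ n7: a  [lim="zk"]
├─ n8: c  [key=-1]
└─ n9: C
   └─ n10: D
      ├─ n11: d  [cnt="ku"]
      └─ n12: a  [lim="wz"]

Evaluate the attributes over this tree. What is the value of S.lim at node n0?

1. n1.off = 20  [20]
2. n2.key = 17  [C.off * 3 - 43]
3. n3.lim = "uu"  [terminal]
4. n4.ok = false  [terminal]
5. n2.live = 28  [28]
6. n6.depth = 5  [terminal]
7. n7.lim = "zk"  [terminal]
8. n5.val = -7  [h.depth - 12]
9. n5.env = 29  [h.depth + 24]
10. n1.acc = -3  [D.live * -1 + 25]
11. n1.env = "wx"  ["wx"]
12. n8.key = -1  [terminal]
13. n9.off = 3  [len(C₀.env) + 1]
14. n10.key = 18  [C.off + 15]
15. n11.cnt = "ku"  [terminal]
16. n12.lim = "wz"  [terminal]
17. n10.live = -8  [len(d.cnt) - 10]
18. n9.acc = -8  [C.off * 2 - 14]
19. n9.env = "my"  ["my"]
20. n0.lim = false  [C₁.acc > -8]
21. n0.depth = "qwx"  ["q" ++ C₀.env]
22. n0.idx = 4  [c.key + C₀.acc + 8]

false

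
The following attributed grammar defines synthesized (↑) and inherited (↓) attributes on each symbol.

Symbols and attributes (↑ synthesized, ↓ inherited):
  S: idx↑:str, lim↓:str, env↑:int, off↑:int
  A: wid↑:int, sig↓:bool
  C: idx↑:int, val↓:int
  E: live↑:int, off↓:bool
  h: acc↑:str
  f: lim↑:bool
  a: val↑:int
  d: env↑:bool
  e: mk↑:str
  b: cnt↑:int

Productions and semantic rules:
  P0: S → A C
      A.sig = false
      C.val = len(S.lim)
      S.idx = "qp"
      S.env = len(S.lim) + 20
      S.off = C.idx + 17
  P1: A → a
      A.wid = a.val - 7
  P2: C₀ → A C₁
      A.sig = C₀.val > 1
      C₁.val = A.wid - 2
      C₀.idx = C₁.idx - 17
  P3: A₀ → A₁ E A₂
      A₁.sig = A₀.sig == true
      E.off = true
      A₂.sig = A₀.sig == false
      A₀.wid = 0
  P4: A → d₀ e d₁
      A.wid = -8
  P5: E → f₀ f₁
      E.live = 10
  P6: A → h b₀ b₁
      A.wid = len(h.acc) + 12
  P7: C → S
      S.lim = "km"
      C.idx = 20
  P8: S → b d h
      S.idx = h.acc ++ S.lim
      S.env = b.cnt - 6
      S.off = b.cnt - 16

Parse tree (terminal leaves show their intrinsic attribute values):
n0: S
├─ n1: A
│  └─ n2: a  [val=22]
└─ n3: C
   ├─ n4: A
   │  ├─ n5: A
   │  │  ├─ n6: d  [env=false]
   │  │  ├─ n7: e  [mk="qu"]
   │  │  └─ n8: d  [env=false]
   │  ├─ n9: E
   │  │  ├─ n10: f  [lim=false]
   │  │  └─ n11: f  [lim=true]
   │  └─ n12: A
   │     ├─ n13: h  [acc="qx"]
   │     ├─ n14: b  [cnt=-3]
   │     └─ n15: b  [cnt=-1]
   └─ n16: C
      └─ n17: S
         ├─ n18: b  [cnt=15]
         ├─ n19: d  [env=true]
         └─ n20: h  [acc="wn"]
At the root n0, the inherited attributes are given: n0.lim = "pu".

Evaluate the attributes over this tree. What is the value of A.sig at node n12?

false

1. n0.lim = "pu"  [given at root]
2. n1.sig = false  [false]
3. n2.val = 22  [terminal]
4. n1.wid = 15  [a.val - 7]
5. n3.val = 2  [len(S.lim)]
6. n4.sig = true  [C₀.val > 1]
7. n5.sig = true  [A₀.sig == true]
8. n6.env = false  [terminal]
9. n7.mk = "qu"  [terminal]
10. n8.env = false  [terminal]
11. n5.wid = -8  [-8]
12. n9.off = true  [true]
13. n10.lim = false  [terminal]
14. n11.lim = true  [terminal]
15. n9.live = 10  [10]
16. n12.sig = false  [A₀.sig == false]
17. n13.acc = "qx"  [terminal]
18. n14.cnt = -3  [terminal]
19. n15.cnt = -1  [terminal]
20. n12.wid = 14  [len(h.acc) + 12]
21. n4.wid = 0  [0]
22. n16.val = -2  [A.wid - 2]
23. n17.lim = "km"  ["km"]
24. n18.cnt = 15  [terminal]
25. n19.env = true  [terminal]
26. n20.acc = "wn"  [terminal]
27. n17.idx = "wnkm"  [h.acc ++ S.lim]
28. n17.env = 9  [b.cnt - 6]
29. n17.off = -1  [b.cnt - 16]
30. n16.idx = 20  [20]
31. n3.idx = 3  [C₁.idx - 17]
32. n0.idx = "qp"  ["qp"]
33. n0.env = 22  [len(S.lim) + 20]
34. n0.off = 20  [C.idx + 17]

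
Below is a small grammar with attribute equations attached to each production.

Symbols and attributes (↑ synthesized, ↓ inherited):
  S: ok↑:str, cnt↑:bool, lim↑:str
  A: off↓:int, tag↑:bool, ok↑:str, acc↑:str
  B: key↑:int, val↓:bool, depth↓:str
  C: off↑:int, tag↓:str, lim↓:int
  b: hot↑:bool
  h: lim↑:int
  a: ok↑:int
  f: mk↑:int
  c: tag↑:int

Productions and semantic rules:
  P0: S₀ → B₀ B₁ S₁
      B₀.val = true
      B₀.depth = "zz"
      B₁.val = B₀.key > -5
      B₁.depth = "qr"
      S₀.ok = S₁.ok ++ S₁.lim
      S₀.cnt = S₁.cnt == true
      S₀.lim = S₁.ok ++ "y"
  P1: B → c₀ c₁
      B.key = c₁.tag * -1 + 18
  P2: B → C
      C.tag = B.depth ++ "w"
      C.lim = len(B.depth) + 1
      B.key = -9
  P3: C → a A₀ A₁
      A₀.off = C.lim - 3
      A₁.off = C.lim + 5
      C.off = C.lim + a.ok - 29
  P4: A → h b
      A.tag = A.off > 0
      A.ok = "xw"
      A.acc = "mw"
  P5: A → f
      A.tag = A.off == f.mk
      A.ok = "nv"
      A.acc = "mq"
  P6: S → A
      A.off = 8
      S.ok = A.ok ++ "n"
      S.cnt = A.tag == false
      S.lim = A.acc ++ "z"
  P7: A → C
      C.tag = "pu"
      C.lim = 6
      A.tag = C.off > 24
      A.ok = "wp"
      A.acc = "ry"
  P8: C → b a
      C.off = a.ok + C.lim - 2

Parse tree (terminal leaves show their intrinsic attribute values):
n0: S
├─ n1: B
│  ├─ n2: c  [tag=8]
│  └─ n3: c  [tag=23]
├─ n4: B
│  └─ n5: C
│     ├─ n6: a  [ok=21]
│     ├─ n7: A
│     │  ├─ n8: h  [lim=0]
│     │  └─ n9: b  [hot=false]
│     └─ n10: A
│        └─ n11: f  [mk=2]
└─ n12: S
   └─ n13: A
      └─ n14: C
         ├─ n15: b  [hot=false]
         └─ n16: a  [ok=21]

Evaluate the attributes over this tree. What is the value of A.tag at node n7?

false

1. n1.val = true  [true]
2. n1.depth = "zz"  ["zz"]
3. n2.tag = 8  [terminal]
4. n3.tag = 23  [terminal]
5. n1.key = -5  [c₁.tag * -1 + 18]
6. n4.val = false  [B₀.key > -5]
7. n4.depth = "qr"  ["qr"]
8. n5.tag = "qrw"  [B.depth ++ "w"]
9. n5.lim = 3  [len(B.depth) + 1]
10. n6.ok = 21  [terminal]
11. n7.off = 0  [C.lim - 3]
12. n8.lim = 0  [terminal]
13. n9.hot = false  [terminal]
14. n7.tag = false  [A.off > 0]
15. n7.ok = "xw"  ["xw"]
16. n7.acc = "mw"  ["mw"]
17. n10.off = 8  [C.lim + 5]
18. n11.mk = 2  [terminal]
19. n10.tag = false  [A.off == f.mk]
20. n10.ok = "nv"  ["nv"]
21. n10.acc = "mq"  ["mq"]
22. n5.off = -5  [C.lim + a.ok - 29]
23. n4.key = -9  [-9]
24. n13.off = 8  [8]
25. n14.tag = "pu"  ["pu"]
26. n14.lim = 6  [6]
27. n15.hot = false  [terminal]
28. n16.ok = 21  [terminal]
29. n14.off = 25  [a.ok + C.lim - 2]
30. n13.tag = true  [C.off > 24]
31. n13.ok = "wp"  ["wp"]
32. n13.acc = "ry"  ["ry"]
33. n12.ok = "wpn"  [A.ok ++ "n"]
34. n12.cnt = false  [A.tag == false]
35. n12.lim = "ryz"  [A.acc ++ "z"]
36. n0.ok = "wpnryz"  [S₁.ok ++ S₁.lim]
37. n0.cnt = false  [S₁.cnt == true]
38. n0.lim = "wpny"  [S₁.ok ++ "y"]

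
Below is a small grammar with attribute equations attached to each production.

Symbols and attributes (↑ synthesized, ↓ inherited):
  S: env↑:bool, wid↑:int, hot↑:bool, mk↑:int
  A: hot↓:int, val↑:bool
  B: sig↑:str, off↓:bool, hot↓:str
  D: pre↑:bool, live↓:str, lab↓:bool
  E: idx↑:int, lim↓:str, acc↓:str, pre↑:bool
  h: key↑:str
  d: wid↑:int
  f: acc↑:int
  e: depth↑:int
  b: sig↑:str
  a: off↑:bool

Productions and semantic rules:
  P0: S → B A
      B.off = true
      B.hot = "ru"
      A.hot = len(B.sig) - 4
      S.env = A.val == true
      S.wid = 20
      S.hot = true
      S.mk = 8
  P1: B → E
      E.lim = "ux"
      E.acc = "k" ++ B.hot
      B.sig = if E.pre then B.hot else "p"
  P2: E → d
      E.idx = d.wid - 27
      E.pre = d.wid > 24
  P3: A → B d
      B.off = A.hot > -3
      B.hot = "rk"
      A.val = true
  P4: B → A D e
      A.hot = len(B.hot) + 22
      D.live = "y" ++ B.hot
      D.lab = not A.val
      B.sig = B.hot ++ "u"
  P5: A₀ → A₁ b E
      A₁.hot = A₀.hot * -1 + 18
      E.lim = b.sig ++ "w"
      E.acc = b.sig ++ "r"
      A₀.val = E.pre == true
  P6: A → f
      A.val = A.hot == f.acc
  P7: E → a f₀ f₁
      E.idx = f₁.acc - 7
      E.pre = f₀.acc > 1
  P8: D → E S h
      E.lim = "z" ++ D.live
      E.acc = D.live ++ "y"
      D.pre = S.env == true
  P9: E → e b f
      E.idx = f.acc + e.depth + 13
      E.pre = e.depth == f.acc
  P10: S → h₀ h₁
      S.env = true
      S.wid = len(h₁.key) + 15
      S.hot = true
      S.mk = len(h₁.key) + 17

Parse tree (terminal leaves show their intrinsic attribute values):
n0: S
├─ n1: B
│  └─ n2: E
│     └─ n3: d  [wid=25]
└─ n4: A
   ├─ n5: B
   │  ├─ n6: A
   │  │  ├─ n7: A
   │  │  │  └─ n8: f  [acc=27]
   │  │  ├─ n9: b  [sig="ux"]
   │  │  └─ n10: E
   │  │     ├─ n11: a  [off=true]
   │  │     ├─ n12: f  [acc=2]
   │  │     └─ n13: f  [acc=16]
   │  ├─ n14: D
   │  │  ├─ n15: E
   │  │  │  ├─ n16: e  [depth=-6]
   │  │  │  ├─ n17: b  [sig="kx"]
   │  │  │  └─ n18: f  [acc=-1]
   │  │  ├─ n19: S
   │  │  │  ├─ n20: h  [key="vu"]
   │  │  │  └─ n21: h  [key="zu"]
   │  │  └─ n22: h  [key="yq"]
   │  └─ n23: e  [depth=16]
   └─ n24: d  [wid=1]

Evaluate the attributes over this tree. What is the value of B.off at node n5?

true

1. n1.off = true  [true]
2. n1.hot = "ru"  ["ru"]
3. n2.lim = "ux"  ["ux"]
4. n2.acc = "kru"  ["k" ++ B.hot]
5. n3.wid = 25  [terminal]
6. n2.idx = -2  [d.wid - 27]
7. n2.pre = true  [d.wid > 24]
8. n1.sig = "ru"  [if E.pre then B.hot else "p"]
9. n4.hot = -2  [len(B.sig) - 4]
10. n5.off = true  [A.hot > -3]
11. n5.hot = "rk"  ["rk"]
12. n6.hot = 24  [len(B.hot) + 22]
13. n7.hot = -6  [A₀.hot * -1 + 18]
14. n8.acc = 27  [terminal]
15. n7.val = false  [A.hot == f.acc]
16. n9.sig = "ux"  [terminal]
17. n10.lim = "uxw"  [b.sig ++ "w"]
18. n10.acc = "uxr"  [b.sig ++ "r"]
19. n11.off = true  [terminal]
20. n12.acc = 2  [terminal]
21. n13.acc = 16  [terminal]
22. n10.idx = 9  [f₁.acc - 7]
23. n10.pre = true  [f₀.acc > 1]
24. n6.val = true  [E.pre == true]
25. n14.live = "yrk"  ["y" ++ B.hot]
26. n14.lab = false  [not A.val]
27. n15.lim = "zyrk"  ["z" ++ D.live]
28. n15.acc = "yrky"  [D.live ++ "y"]
29. n16.depth = -6  [terminal]
30. n17.sig = "kx"  [terminal]
31. n18.acc = -1  [terminal]
32. n15.idx = 6  [f.acc + e.depth + 13]
33. n15.pre = false  [e.depth == f.acc]
34. n20.key = "vu"  [terminal]
35. n21.key = "zu"  [terminal]
36. n19.env = true  [true]
37. n19.wid = 17  [len(h₁.key) + 15]
38. n19.hot = true  [true]
39. n19.mk = 19  [len(h₁.key) + 17]
40. n22.key = "yq"  [terminal]
41. n14.pre = true  [S.env == true]
42. n23.depth = 16  [terminal]
43. n5.sig = "rku"  [B.hot ++ "u"]
44. n24.wid = 1  [terminal]
45. n4.val = true  [true]
46. n0.env = true  [A.val == true]
47. n0.wid = 20  [20]
48. n0.hot = true  [true]
49. n0.mk = 8  [8]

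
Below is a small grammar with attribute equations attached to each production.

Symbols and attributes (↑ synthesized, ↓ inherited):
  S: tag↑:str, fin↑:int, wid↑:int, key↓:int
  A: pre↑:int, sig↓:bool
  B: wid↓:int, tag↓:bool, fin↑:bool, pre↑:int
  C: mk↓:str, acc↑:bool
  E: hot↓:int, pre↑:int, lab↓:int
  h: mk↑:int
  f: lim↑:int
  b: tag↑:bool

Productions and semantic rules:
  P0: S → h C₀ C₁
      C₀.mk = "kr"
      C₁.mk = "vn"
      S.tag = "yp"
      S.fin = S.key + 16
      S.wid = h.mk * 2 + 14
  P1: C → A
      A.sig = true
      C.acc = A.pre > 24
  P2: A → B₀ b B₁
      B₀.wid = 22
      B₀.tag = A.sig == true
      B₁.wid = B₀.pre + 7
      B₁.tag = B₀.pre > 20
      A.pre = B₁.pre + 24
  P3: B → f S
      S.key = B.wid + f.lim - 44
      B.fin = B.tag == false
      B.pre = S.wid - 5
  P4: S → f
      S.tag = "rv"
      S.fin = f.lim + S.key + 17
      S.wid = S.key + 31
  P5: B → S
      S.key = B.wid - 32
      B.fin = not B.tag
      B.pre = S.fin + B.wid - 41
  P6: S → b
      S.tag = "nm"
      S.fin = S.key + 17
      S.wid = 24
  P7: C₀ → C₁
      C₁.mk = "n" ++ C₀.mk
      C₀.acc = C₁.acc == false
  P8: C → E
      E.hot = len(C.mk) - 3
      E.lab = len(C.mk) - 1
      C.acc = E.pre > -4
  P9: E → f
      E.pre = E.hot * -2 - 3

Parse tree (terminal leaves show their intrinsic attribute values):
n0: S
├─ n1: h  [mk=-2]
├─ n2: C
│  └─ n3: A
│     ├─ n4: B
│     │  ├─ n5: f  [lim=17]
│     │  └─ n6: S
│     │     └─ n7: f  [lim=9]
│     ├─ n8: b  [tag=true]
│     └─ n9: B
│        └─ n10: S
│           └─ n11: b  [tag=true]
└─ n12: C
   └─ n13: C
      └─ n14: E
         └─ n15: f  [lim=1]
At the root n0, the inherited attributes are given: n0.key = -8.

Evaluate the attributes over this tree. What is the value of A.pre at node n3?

24

1. n0.key = -8  [given at root]
2. n1.mk = -2  [terminal]
3. n2.mk = "kr"  ["kr"]
4. n3.sig = true  [true]
5. n4.wid = 22  [22]
6. n4.tag = true  [A.sig == true]
7. n5.lim = 17  [terminal]
8. n6.key = -5  [B.wid + f.lim - 44]
9. n7.lim = 9  [terminal]
10. n6.tag = "rv"  ["rv"]
11. n6.fin = 21  [f.lim + S.key + 17]
12. n6.wid = 26  [S.key + 31]
13. n4.fin = false  [B.tag == false]
14. n4.pre = 21  [S.wid - 5]
15. n8.tag = true  [terminal]
16. n9.wid = 28  [B₀.pre + 7]
17. n9.tag = true  [B₀.pre > 20]
18. n10.key = -4  [B.wid - 32]
19. n11.tag = true  [terminal]
20. n10.tag = "nm"  ["nm"]
21. n10.fin = 13  [S.key + 17]
22. n10.wid = 24  [24]
23. n9.fin = false  [not B.tag]
24. n9.pre = 0  [S.fin + B.wid - 41]
25. n3.pre = 24  [B₁.pre + 24]
26. n2.acc = false  [A.pre > 24]
27. n12.mk = "vn"  ["vn"]
28. n13.mk = "nvn"  ["n" ++ C₀.mk]
29. n14.hot = 0  [len(C.mk) - 3]
30. n14.lab = 2  [len(C.mk) - 1]
31. n15.lim = 1  [terminal]
32. n14.pre = -3  [E.hot * -2 - 3]
33. n13.acc = true  [E.pre > -4]
34. n12.acc = false  [C₁.acc == false]
35. n0.tag = "yp"  ["yp"]
36. n0.fin = 8  [S.key + 16]
37. n0.wid = 10  [h.mk * 2 + 14]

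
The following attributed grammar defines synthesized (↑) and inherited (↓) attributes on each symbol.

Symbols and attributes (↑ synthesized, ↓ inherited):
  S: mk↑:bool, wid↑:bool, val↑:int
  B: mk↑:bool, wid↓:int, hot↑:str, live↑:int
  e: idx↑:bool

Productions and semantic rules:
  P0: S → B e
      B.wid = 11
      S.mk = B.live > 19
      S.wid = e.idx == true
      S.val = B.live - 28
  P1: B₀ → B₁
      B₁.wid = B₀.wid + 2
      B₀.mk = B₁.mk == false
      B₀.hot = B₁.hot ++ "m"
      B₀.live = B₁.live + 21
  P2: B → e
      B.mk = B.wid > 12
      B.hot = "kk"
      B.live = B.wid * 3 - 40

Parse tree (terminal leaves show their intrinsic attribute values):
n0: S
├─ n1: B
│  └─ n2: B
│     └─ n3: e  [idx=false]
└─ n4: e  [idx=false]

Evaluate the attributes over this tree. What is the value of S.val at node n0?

1. n1.wid = 11  [11]
2. n2.wid = 13  [B₀.wid + 2]
3. n3.idx = false  [terminal]
4. n2.mk = true  [B.wid > 12]
5. n2.hot = "kk"  ["kk"]
6. n2.live = -1  [B.wid * 3 - 40]
7. n1.mk = false  [B₁.mk == false]
8. n1.hot = "kkm"  [B₁.hot ++ "m"]
9. n1.live = 20  [B₁.live + 21]
10. n4.idx = false  [terminal]
11. n0.mk = true  [B.live > 19]
12. n0.wid = false  [e.idx == true]
13. n0.val = -8  [B.live - 28]

-8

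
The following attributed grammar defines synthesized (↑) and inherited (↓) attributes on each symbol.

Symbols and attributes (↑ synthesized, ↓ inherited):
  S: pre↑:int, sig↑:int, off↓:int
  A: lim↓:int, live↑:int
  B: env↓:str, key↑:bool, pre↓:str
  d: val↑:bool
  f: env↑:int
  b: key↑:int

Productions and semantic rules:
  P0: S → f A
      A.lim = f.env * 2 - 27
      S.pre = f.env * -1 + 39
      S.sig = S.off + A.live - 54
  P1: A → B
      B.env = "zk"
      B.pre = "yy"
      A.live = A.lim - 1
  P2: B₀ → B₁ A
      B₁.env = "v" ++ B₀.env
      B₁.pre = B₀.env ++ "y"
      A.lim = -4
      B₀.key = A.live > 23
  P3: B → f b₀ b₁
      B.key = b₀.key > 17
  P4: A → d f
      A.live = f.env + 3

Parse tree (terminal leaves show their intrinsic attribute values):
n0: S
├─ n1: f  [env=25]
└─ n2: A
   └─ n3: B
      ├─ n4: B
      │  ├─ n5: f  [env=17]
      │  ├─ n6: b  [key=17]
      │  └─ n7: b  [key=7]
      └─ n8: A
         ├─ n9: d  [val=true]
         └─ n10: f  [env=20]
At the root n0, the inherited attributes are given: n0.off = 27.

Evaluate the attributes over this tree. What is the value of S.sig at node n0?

-5

1. n0.off = 27  [given at root]
2. n1.env = 25  [terminal]
3. n2.lim = 23  [f.env * 2 - 27]
4. n3.env = "zk"  ["zk"]
5. n3.pre = "yy"  ["yy"]
6. n4.env = "vzk"  ["v" ++ B₀.env]
7. n4.pre = "zky"  [B₀.env ++ "y"]
8. n5.env = 17  [terminal]
9. n6.key = 17  [terminal]
10. n7.key = 7  [terminal]
11. n4.key = false  [b₀.key > 17]
12. n8.lim = -4  [-4]
13. n9.val = true  [terminal]
14. n10.env = 20  [terminal]
15. n8.live = 23  [f.env + 3]
16. n3.key = false  [A.live > 23]
17. n2.live = 22  [A.lim - 1]
18. n0.pre = 14  [f.env * -1 + 39]
19. n0.sig = -5  [S.off + A.live - 54]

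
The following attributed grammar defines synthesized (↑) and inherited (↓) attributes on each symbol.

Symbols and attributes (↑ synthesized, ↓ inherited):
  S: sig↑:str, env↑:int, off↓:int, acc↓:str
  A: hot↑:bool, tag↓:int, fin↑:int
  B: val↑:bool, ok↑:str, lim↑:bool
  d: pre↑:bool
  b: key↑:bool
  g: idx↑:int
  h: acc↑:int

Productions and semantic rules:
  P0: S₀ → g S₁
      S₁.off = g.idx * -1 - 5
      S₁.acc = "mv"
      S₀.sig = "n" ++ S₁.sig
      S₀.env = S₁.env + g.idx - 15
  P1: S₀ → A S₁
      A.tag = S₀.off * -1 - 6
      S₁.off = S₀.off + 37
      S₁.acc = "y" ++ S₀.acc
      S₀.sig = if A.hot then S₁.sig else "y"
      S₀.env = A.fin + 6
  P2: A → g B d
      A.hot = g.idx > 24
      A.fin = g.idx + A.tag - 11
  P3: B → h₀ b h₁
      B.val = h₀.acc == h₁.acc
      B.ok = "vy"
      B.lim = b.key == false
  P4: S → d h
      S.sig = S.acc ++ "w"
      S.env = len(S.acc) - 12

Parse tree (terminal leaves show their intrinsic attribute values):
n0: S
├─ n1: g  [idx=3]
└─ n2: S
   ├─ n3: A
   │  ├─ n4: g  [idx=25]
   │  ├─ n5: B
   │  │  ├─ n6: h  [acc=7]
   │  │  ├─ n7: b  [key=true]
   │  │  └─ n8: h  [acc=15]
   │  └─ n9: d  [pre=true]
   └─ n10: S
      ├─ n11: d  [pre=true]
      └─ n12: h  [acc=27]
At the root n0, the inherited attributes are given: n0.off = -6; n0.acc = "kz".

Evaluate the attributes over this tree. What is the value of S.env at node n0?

10

1. n0.off = -6  [given at root]
2. n0.acc = "kz"  [given at root]
3. n1.idx = 3  [terminal]
4. n2.off = -8  [g.idx * -1 - 5]
5. n2.acc = "mv"  ["mv"]
6. n3.tag = 2  [S₀.off * -1 - 6]
7. n4.idx = 25  [terminal]
8. n6.acc = 7  [terminal]
9. n7.key = true  [terminal]
10. n8.acc = 15  [terminal]
11. n5.val = false  [h₀.acc == h₁.acc]
12. n5.ok = "vy"  ["vy"]
13. n5.lim = false  [b.key == false]
14. n9.pre = true  [terminal]
15. n3.hot = true  [g.idx > 24]
16. n3.fin = 16  [g.idx + A.tag - 11]
17. n10.off = 29  [S₀.off + 37]
18. n10.acc = "ymv"  ["y" ++ S₀.acc]
19. n11.pre = true  [terminal]
20. n12.acc = 27  [terminal]
21. n10.sig = "ymvw"  [S.acc ++ "w"]
22. n10.env = -9  [len(S.acc) - 12]
23. n2.sig = "ymvw"  [if A.hot then S₁.sig else "y"]
24. n2.env = 22  [A.fin + 6]
25. n0.sig = "nymvw"  ["n" ++ S₁.sig]
26. n0.env = 10  [S₁.env + g.idx - 15]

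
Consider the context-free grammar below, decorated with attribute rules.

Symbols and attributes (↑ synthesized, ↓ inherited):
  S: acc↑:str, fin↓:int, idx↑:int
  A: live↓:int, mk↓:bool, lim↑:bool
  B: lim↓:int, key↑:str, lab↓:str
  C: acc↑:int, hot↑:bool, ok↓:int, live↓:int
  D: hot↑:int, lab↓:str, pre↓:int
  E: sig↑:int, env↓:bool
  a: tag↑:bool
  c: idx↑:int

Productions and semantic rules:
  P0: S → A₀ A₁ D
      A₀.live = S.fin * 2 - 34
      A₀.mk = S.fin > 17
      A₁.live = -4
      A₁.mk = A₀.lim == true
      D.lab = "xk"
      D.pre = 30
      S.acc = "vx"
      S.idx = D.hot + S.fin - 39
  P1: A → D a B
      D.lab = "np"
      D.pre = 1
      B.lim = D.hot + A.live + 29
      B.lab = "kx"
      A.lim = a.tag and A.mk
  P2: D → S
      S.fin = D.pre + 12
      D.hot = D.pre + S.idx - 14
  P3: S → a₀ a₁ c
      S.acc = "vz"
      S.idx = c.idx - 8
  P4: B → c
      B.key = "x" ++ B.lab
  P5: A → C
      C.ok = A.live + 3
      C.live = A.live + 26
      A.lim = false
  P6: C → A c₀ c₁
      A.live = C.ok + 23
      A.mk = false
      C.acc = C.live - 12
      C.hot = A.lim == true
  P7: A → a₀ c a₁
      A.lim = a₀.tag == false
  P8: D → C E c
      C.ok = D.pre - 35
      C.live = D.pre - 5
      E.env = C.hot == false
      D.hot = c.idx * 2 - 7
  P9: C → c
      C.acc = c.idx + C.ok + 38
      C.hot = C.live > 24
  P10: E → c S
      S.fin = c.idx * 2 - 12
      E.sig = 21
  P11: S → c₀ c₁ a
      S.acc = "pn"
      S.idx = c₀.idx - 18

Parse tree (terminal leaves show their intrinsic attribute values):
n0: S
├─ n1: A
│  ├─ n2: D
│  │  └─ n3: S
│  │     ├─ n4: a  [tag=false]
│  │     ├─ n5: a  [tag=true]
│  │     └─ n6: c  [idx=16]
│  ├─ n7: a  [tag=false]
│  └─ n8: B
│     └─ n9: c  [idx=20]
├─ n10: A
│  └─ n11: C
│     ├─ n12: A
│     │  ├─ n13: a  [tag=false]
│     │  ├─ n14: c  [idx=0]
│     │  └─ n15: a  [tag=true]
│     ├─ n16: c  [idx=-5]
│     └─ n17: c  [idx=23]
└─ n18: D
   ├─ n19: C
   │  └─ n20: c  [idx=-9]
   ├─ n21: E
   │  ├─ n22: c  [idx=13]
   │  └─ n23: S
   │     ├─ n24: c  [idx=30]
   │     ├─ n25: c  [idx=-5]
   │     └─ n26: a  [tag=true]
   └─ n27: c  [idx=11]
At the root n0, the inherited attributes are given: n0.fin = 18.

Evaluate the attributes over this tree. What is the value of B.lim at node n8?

26

1. n0.fin = 18  [given at root]
2. n1.live = 2  [S.fin * 2 - 34]
3. n1.mk = true  [S.fin > 17]
4. n2.lab = "np"  ["np"]
5. n2.pre = 1  [1]
6. n3.fin = 13  [D.pre + 12]
7. n4.tag = false  [terminal]
8. n5.tag = true  [terminal]
9. n6.idx = 16  [terminal]
10. n3.acc = "vz"  ["vz"]
11. n3.idx = 8  [c.idx - 8]
12. n2.hot = -5  [D.pre + S.idx - 14]
13. n7.tag = false  [terminal]
14. n8.lim = 26  [D.hot + A.live + 29]
15. n8.lab = "kx"  ["kx"]
16. n9.idx = 20  [terminal]
17. n8.key = "xkx"  ["x" ++ B.lab]
18. n1.lim = false  [a.tag and A.mk]
19. n10.live = -4  [-4]
20. n10.mk = false  [A₀.lim == true]
21. n11.ok = -1  [A.live + 3]
22. n11.live = 22  [A.live + 26]
23. n12.live = 22  [C.ok + 23]
24. n12.mk = false  [false]
25. n13.tag = false  [terminal]
26. n14.idx = 0  [terminal]
27. n15.tag = true  [terminal]
28. n12.lim = true  [a₀.tag == false]
29. n16.idx = -5  [terminal]
30. n17.idx = 23  [terminal]
31. n11.acc = 10  [C.live - 12]
32. n11.hot = true  [A.lim == true]
33. n10.lim = false  [false]
34. n18.lab = "xk"  ["xk"]
35. n18.pre = 30  [30]
36. n19.ok = -5  [D.pre - 35]
37. n19.live = 25  [D.pre - 5]
38. n20.idx = -9  [terminal]
39. n19.acc = 24  [c.idx + C.ok + 38]
40. n19.hot = true  [C.live > 24]
41. n21.env = false  [C.hot == false]
42. n22.idx = 13  [terminal]
43. n23.fin = 14  [c.idx * 2 - 12]
44. n24.idx = 30  [terminal]
45. n25.idx = -5  [terminal]
46. n26.tag = true  [terminal]
47. n23.acc = "pn"  ["pn"]
48. n23.idx = 12  [c₀.idx - 18]
49. n21.sig = 21  [21]
50. n27.idx = 11  [terminal]
51. n18.hot = 15  [c.idx * 2 - 7]
52. n0.acc = "vx"  ["vx"]
53. n0.idx = -6  [D.hot + S.fin - 39]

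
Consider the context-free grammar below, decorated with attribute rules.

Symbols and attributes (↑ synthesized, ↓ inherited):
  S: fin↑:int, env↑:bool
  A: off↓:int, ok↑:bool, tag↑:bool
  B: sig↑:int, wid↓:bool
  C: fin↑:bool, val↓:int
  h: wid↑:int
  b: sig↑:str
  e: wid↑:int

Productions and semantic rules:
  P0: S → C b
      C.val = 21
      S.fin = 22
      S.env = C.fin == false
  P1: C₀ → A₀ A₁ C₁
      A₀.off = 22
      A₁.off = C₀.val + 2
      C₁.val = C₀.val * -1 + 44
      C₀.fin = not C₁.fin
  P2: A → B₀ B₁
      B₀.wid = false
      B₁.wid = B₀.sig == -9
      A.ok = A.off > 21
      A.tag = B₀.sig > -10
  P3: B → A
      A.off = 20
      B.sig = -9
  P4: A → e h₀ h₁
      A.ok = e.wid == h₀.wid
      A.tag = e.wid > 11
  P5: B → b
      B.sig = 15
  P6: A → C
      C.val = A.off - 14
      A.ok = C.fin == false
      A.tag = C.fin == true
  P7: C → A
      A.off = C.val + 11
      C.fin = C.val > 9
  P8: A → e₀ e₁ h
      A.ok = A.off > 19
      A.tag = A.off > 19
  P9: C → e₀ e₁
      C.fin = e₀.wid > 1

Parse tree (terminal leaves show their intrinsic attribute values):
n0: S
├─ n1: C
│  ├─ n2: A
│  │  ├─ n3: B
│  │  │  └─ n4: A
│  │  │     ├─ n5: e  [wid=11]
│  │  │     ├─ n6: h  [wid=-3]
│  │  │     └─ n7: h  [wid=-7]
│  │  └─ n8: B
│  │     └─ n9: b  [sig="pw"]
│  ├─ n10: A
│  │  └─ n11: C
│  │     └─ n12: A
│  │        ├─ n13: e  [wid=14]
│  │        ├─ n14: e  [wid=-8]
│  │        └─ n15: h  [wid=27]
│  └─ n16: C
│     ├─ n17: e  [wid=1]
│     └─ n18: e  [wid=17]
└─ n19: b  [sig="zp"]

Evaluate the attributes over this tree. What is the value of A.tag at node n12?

true

1. n1.val = 21  [21]
2. n2.off = 22  [22]
3. n3.wid = false  [false]
4. n4.off = 20  [20]
5. n5.wid = 11  [terminal]
6. n6.wid = -3  [terminal]
7. n7.wid = -7  [terminal]
8. n4.ok = false  [e.wid == h₀.wid]
9. n4.tag = false  [e.wid > 11]
10. n3.sig = -9  [-9]
11. n8.wid = true  [B₀.sig == -9]
12. n9.sig = "pw"  [terminal]
13. n8.sig = 15  [15]
14. n2.ok = true  [A.off > 21]
15. n2.tag = true  [B₀.sig > -10]
16. n10.off = 23  [C₀.val + 2]
17. n11.val = 9  [A.off - 14]
18. n12.off = 20  [C.val + 11]
19. n13.wid = 14  [terminal]
20. n14.wid = -8  [terminal]
21. n15.wid = 27  [terminal]
22. n12.ok = true  [A.off > 19]
23. n12.tag = true  [A.off > 19]
24. n11.fin = false  [C.val > 9]
25. n10.ok = true  [C.fin == false]
26. n10.tag = false  [C.fin == true]
27. n16.val = 23  [C₀.val * -1 + 44]
28. n17.wid = 1  [terminal]
29. n18.wid = 17  [terminal]
30. n16.fin = false  [e₀.wid > 1]
31. n1.fin = true  [not C₁.fin]
32. n19.sig = "zp"  [terminal]
33. n0.fin = 22  [22]
34. n0.env = false  [C.fin == false]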